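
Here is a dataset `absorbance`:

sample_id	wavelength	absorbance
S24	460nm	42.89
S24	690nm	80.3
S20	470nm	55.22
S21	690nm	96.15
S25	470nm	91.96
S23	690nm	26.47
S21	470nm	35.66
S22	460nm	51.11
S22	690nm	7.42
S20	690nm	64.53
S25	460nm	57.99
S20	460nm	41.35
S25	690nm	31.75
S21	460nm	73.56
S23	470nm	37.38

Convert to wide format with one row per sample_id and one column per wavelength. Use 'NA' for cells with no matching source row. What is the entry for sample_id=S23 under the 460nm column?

No long-format row has sample_id=S23 and wavelength=460nm, so the cell is NA.

NA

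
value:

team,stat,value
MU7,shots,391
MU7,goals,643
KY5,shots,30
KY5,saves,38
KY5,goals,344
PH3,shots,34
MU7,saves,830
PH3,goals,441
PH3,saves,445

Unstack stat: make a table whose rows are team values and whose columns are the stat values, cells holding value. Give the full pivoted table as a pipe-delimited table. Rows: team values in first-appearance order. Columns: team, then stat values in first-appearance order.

Columns: team plus the 3 distinct stat values (shots, goals, saves).
For example, row MU7 column shots takes value=391 from the long row (MU7, shots).

| team | shots | goals | saves |
| MU7 | 391 | 643 | 830 |
| KY5 | 30 | 344 | 38 |
| PH3 | 34 | 441 | 445 |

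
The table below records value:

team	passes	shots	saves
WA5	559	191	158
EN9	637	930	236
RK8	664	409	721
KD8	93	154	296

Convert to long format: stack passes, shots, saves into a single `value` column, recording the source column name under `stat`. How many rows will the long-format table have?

12

4 team values × 3 melted columns = 12 rows.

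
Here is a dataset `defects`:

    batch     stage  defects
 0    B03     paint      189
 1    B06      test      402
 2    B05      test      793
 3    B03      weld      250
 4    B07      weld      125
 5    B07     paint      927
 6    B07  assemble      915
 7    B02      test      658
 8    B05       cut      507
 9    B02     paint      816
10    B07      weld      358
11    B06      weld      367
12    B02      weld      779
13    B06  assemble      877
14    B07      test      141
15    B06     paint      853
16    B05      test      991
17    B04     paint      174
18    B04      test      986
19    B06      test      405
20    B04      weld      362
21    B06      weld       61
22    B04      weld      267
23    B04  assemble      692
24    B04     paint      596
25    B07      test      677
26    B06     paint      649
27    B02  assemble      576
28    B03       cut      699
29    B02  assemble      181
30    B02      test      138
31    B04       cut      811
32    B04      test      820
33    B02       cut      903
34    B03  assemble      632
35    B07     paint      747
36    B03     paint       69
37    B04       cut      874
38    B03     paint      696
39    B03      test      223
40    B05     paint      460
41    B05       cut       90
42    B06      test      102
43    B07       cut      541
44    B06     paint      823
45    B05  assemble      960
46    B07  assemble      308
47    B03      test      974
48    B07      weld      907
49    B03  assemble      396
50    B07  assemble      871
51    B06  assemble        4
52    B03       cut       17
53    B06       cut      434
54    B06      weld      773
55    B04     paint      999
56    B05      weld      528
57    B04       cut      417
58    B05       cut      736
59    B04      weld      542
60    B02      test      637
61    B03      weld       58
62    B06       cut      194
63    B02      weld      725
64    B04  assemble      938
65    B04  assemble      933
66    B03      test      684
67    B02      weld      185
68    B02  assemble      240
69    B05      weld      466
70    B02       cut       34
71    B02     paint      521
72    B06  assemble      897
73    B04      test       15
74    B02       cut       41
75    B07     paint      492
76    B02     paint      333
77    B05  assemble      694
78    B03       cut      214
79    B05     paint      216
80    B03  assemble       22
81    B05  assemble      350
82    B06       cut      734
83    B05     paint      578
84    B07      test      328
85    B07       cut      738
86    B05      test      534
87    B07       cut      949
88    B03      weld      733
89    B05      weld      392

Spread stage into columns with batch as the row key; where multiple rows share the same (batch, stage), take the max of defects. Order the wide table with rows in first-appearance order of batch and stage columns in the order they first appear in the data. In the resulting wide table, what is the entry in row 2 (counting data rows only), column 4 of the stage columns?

897

With rows in first-appearance order of batch, row 2 is batch=B06. stage columns in first-appearance order: paint, test, weld, assemble, cut; column 4 is assemble.
Long rows with batch=B06, stage=assemble: max(877, 4, 897) = 897.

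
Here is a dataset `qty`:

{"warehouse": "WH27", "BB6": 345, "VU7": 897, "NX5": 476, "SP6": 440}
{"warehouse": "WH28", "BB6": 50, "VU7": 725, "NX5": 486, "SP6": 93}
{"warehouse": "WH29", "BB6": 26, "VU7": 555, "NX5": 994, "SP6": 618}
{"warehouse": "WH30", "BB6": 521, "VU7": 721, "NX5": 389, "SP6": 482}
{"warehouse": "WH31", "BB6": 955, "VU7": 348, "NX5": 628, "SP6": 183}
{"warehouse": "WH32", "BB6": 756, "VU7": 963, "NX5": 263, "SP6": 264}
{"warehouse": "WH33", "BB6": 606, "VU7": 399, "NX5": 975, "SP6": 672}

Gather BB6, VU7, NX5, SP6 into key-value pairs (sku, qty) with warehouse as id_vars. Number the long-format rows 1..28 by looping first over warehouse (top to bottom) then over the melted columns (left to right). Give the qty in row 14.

721

28 rows total (7 × 4). Row 14: index ⌊(14-1)/4⌋ = 3 into warehouse → WH30; (14-1) mod 4 = 1 into the melted columns → VU7.
So row 14 is (WH30, VU7, 721); qty = 721.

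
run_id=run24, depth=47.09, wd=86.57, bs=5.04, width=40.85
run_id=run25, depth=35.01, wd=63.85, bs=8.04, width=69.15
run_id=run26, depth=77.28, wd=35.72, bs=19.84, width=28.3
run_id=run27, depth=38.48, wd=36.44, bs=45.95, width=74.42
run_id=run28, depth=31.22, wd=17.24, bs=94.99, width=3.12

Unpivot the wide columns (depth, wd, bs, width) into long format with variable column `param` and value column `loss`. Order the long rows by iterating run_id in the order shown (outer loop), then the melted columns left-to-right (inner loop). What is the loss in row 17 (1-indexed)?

20 rows total (5 × 4). Row 17: index ⌊(17-1)/4⌋ = 4 into run_id → run28; (17-1) mod 4 = 0 into the melted columns → depth.
So row 17 is (run28, depth, 31.22); loss = 31.22.

31.22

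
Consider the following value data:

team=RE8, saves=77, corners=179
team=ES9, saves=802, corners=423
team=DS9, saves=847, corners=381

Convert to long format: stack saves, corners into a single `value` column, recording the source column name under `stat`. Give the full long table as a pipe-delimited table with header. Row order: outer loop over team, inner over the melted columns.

Each (team, column) pair becomes one row: 3 × 2 = 6 rows.
For example, (RE8, saves) → value=77.

| team | stat | value |
| RE8 | saves | 77 |
| RE8 | corners | 179 |
| ES9 | saves | 802 |
| ES9 | corners | 423 |
| DS9 | saves | 847 |
| DS9 | corners | 381 |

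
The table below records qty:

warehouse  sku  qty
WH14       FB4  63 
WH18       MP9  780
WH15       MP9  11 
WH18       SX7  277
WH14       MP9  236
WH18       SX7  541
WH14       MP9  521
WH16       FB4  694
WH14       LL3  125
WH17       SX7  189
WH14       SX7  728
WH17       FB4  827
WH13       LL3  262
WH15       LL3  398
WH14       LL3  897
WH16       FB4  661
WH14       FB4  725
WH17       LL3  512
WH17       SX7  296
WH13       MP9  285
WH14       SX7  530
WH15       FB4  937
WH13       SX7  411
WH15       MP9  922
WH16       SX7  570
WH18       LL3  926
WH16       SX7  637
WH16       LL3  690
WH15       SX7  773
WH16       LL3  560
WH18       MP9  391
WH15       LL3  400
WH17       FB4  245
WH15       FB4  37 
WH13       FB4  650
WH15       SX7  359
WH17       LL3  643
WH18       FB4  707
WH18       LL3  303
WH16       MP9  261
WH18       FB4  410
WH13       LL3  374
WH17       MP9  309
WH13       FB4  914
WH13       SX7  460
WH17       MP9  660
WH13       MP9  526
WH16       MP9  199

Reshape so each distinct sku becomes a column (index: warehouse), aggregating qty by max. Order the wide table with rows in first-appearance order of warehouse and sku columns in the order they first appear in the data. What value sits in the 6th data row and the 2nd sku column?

526

With rows in first-appearance order of warehouse, row 6 is warehouse=WH13. sku columns in first-appearance order: FB4, MP9, SX7, LL3; column 2 is MP9.
Long rows with warehouse=WH13, sku=MP9: max(285, 526) = 526.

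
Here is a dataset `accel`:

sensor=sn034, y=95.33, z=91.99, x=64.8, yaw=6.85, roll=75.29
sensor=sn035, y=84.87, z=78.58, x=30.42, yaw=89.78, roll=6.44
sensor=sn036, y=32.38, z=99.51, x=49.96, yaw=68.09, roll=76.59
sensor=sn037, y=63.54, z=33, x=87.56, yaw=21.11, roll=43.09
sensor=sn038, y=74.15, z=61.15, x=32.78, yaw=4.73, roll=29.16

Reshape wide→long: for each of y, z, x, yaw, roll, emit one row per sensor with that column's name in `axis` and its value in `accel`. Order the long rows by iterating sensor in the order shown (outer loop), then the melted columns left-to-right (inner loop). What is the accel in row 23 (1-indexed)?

32.78

25 rows total (5 × 5). Row 23: index ⌊(23-1)/5⌋ = 4 into sensor → sn038; (23-1) mod 5 = 2 into the melted columns → x.
So row 23 is (sn038, x, 32.78); accel = 32.78.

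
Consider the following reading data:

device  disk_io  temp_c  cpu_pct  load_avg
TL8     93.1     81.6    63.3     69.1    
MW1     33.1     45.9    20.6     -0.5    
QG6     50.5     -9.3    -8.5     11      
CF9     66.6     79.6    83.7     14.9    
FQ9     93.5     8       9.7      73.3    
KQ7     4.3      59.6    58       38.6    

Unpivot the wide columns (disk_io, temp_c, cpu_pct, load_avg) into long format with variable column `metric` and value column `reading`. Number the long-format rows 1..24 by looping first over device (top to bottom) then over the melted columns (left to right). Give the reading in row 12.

11

24 rows total (6 × 4). Row 12: index ⌊(12-1)/4⌋ = 2 into device → QG6; (12-1) mod 4 = 3 into the melted columns → load_avg.
So row 12 is (QG6, load_avg, 11); reading = 11.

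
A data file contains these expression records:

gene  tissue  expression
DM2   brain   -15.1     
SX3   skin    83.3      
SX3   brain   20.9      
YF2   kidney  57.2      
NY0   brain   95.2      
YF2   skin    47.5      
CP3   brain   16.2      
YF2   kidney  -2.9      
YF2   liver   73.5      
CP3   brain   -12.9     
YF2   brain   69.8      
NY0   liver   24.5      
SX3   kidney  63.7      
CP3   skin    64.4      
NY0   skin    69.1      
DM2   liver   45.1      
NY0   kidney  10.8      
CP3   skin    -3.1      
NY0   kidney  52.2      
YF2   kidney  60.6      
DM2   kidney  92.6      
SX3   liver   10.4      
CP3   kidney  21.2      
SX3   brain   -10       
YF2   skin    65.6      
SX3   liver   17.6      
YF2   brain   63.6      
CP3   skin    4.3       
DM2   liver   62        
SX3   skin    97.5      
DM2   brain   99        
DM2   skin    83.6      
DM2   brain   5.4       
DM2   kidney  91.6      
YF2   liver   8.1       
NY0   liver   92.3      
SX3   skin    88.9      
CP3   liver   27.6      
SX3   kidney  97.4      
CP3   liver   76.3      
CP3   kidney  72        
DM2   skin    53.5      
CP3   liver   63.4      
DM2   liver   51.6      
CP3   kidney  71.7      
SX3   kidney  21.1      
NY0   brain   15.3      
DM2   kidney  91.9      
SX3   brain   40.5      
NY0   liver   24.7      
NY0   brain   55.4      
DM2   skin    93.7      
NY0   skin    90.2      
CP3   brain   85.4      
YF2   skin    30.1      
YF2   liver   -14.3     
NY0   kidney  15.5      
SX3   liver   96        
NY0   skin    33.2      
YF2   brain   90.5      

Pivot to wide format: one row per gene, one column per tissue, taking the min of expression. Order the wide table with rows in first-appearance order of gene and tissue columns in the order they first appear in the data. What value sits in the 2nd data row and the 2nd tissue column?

83.3

With rows in first-appearance order of gene, row 2 is gene=SX3. tissue columns in first-appearance order: brain, skin, kidney, liver; column 2 is skin.
Long rows with gene=SX3, tissue=skin: min(83.3, 97.5, 88.9) = 83.3.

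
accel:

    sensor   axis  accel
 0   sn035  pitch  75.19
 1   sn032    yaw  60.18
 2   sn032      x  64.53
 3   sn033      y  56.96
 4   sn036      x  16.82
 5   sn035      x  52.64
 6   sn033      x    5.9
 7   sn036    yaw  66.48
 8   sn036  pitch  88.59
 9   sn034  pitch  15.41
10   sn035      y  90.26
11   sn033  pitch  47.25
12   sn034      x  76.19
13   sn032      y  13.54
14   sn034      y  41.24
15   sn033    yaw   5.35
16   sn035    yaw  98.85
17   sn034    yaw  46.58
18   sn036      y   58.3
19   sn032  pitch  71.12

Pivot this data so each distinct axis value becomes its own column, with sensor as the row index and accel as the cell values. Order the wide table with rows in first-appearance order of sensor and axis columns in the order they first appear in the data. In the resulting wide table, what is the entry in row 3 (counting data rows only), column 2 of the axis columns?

With rows in first-appearance order of sensor, row 3 is sensor=sn033. axis columns in first-appearance order: pitch, yaw, x, y; column 2 is yaw.
Long rows with sensor=sn033, axis=yaw: accel = 5.35.

5.35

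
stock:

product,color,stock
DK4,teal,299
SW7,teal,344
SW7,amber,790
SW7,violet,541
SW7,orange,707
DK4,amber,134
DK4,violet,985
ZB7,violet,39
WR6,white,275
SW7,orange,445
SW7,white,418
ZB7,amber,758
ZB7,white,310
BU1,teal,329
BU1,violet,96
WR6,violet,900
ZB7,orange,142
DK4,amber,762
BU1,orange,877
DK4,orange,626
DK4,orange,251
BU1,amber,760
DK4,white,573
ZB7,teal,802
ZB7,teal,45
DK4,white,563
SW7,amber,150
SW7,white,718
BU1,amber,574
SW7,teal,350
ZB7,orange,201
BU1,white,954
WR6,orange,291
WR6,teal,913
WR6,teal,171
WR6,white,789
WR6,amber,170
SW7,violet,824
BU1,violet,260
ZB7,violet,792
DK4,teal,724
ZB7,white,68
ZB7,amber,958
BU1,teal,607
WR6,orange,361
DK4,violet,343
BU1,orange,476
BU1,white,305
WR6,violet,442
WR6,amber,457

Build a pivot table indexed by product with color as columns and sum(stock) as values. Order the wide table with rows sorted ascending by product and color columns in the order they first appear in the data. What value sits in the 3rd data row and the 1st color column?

694

With rows sorted ascending by product, row 3 is product=SW7. color columns in first-appearance order: teal, amber, violet, orange, white; column 1 is teal.
Long rows with product=SW7, color=teal: 344 + 350 = 694.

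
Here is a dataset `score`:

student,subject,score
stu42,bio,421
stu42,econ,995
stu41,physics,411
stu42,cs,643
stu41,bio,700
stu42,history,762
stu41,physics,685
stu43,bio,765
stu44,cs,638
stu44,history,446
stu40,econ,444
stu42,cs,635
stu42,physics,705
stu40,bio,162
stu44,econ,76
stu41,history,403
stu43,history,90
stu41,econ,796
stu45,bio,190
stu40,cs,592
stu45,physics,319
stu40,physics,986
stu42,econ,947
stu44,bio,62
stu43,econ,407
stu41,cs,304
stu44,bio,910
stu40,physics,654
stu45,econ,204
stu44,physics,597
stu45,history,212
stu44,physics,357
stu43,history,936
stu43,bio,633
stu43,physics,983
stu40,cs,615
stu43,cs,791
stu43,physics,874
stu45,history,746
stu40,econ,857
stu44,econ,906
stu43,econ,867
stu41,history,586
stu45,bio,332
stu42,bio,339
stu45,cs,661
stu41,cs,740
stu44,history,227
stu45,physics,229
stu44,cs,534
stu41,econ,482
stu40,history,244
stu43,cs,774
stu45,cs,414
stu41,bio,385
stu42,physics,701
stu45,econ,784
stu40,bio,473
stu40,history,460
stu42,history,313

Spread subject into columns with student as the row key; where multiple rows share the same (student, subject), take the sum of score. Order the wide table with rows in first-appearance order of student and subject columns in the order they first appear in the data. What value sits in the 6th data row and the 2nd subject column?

With rows in first-appearance order of student, row 6 is student=stu45. subject columns in first-appearance order: bio, econ, physics, cs, history; column 2 is econ.
Long rows with student=stu45, subject=econ: 204 + 784 = 988.

988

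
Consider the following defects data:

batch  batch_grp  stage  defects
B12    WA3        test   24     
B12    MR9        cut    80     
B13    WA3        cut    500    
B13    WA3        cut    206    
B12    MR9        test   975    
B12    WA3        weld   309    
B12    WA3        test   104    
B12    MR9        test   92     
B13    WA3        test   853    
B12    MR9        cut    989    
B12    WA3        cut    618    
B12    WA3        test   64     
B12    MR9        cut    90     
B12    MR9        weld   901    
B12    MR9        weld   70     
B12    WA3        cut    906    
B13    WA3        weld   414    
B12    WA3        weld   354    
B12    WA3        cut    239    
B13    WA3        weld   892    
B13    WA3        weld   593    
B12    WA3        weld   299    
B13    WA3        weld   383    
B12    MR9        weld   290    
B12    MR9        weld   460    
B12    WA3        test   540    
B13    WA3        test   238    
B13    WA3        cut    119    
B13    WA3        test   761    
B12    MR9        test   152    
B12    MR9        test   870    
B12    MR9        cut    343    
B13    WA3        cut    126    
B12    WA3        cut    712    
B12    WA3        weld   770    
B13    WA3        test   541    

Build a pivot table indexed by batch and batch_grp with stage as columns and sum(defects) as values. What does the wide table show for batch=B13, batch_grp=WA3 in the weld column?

2282

Rows with batch=B13, batch_grp=WA3 and stage=weld: defects values are 414, 892, 593, 383.
414 + 892 + 593 + 383 = 2282.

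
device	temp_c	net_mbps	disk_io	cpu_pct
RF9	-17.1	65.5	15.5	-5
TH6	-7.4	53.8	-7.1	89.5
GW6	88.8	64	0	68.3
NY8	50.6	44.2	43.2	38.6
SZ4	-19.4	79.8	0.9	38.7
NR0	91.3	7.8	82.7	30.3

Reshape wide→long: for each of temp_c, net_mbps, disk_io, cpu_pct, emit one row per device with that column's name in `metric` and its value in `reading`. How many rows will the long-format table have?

24

6 device values × 4 melted columns = 24 rows.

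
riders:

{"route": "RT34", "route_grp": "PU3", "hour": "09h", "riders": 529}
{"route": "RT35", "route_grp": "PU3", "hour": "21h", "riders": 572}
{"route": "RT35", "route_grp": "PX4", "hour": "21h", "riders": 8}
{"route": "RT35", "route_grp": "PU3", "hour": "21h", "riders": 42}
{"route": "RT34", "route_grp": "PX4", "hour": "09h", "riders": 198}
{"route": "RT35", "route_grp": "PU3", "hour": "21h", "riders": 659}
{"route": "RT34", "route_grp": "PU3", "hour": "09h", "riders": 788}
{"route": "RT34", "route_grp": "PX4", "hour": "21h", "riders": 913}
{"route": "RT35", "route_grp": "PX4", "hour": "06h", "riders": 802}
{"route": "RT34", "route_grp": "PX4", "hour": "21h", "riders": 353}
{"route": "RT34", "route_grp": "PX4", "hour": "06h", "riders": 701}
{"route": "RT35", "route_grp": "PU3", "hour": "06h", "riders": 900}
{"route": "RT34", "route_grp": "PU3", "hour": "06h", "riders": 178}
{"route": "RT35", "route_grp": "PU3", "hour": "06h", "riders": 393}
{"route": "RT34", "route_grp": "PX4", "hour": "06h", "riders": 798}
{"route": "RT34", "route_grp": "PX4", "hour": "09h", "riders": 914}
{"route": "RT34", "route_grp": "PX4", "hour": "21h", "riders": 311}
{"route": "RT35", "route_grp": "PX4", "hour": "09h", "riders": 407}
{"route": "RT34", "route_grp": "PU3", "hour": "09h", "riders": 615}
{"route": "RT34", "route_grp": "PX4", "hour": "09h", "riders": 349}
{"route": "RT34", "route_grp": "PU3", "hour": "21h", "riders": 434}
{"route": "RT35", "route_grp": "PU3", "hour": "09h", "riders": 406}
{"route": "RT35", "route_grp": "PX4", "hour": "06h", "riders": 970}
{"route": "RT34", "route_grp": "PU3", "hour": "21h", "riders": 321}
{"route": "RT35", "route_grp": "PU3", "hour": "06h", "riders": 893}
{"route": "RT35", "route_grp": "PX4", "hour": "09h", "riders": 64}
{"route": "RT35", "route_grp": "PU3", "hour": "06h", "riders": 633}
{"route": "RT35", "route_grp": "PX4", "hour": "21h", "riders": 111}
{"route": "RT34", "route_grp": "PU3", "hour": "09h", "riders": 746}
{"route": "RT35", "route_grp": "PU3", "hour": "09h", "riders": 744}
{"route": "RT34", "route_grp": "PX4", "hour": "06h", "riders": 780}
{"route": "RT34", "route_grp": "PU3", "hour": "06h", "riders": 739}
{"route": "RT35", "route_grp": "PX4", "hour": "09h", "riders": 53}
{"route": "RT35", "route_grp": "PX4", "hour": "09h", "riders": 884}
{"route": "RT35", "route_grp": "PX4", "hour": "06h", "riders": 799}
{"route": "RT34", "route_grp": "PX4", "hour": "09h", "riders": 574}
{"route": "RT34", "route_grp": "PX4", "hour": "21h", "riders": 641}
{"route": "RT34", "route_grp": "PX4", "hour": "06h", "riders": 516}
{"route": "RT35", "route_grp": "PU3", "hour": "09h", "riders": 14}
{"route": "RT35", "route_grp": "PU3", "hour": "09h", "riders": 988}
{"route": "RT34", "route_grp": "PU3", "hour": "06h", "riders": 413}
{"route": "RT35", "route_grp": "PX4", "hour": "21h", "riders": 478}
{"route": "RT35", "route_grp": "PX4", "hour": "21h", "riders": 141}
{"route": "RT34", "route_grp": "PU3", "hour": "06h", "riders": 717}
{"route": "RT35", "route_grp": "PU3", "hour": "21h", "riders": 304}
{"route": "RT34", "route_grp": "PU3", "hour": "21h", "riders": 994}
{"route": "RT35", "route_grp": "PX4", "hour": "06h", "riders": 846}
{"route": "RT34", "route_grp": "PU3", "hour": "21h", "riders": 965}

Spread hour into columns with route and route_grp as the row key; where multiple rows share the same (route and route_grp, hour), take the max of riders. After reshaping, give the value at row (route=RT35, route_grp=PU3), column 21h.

Rows with route=RT35, route_grp=PU3 and hour=21h: riders values are 572, 42, 659, 304.
max(572, 42, 659, 304) = 659.

659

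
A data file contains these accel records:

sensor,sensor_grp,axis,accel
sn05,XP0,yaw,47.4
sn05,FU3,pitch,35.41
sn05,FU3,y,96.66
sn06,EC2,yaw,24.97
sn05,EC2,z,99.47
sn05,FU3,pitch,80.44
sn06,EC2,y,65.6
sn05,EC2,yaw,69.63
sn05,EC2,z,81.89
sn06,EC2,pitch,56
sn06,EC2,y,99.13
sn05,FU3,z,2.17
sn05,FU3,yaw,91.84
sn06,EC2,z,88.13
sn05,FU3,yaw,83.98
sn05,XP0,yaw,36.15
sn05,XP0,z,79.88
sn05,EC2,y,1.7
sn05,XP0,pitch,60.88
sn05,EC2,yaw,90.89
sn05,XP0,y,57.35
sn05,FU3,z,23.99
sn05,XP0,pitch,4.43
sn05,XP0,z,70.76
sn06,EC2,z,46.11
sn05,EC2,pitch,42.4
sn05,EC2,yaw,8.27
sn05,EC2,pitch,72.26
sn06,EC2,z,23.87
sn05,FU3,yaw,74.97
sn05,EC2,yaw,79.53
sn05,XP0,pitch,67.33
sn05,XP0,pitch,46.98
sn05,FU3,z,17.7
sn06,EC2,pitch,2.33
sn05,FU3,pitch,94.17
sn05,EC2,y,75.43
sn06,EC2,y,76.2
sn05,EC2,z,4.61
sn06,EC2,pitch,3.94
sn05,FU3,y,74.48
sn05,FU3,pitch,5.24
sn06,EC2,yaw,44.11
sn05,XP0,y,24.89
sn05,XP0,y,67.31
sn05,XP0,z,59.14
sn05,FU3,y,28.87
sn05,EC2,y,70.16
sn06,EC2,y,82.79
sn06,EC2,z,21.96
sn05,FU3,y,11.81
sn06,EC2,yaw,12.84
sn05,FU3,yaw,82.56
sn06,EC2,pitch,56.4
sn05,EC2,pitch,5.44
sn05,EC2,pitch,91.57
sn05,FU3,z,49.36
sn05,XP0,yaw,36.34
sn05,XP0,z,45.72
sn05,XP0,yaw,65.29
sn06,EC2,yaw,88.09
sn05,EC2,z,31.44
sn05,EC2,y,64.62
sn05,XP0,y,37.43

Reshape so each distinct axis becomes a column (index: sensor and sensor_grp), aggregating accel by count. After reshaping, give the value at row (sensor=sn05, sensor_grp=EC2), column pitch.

Rows with sensor=sn05, sensor_grp=EC2 and axis=pitch: accel values are 42.4, 72.26, 5.44, 91.57.
4 rows match — count = 4.

4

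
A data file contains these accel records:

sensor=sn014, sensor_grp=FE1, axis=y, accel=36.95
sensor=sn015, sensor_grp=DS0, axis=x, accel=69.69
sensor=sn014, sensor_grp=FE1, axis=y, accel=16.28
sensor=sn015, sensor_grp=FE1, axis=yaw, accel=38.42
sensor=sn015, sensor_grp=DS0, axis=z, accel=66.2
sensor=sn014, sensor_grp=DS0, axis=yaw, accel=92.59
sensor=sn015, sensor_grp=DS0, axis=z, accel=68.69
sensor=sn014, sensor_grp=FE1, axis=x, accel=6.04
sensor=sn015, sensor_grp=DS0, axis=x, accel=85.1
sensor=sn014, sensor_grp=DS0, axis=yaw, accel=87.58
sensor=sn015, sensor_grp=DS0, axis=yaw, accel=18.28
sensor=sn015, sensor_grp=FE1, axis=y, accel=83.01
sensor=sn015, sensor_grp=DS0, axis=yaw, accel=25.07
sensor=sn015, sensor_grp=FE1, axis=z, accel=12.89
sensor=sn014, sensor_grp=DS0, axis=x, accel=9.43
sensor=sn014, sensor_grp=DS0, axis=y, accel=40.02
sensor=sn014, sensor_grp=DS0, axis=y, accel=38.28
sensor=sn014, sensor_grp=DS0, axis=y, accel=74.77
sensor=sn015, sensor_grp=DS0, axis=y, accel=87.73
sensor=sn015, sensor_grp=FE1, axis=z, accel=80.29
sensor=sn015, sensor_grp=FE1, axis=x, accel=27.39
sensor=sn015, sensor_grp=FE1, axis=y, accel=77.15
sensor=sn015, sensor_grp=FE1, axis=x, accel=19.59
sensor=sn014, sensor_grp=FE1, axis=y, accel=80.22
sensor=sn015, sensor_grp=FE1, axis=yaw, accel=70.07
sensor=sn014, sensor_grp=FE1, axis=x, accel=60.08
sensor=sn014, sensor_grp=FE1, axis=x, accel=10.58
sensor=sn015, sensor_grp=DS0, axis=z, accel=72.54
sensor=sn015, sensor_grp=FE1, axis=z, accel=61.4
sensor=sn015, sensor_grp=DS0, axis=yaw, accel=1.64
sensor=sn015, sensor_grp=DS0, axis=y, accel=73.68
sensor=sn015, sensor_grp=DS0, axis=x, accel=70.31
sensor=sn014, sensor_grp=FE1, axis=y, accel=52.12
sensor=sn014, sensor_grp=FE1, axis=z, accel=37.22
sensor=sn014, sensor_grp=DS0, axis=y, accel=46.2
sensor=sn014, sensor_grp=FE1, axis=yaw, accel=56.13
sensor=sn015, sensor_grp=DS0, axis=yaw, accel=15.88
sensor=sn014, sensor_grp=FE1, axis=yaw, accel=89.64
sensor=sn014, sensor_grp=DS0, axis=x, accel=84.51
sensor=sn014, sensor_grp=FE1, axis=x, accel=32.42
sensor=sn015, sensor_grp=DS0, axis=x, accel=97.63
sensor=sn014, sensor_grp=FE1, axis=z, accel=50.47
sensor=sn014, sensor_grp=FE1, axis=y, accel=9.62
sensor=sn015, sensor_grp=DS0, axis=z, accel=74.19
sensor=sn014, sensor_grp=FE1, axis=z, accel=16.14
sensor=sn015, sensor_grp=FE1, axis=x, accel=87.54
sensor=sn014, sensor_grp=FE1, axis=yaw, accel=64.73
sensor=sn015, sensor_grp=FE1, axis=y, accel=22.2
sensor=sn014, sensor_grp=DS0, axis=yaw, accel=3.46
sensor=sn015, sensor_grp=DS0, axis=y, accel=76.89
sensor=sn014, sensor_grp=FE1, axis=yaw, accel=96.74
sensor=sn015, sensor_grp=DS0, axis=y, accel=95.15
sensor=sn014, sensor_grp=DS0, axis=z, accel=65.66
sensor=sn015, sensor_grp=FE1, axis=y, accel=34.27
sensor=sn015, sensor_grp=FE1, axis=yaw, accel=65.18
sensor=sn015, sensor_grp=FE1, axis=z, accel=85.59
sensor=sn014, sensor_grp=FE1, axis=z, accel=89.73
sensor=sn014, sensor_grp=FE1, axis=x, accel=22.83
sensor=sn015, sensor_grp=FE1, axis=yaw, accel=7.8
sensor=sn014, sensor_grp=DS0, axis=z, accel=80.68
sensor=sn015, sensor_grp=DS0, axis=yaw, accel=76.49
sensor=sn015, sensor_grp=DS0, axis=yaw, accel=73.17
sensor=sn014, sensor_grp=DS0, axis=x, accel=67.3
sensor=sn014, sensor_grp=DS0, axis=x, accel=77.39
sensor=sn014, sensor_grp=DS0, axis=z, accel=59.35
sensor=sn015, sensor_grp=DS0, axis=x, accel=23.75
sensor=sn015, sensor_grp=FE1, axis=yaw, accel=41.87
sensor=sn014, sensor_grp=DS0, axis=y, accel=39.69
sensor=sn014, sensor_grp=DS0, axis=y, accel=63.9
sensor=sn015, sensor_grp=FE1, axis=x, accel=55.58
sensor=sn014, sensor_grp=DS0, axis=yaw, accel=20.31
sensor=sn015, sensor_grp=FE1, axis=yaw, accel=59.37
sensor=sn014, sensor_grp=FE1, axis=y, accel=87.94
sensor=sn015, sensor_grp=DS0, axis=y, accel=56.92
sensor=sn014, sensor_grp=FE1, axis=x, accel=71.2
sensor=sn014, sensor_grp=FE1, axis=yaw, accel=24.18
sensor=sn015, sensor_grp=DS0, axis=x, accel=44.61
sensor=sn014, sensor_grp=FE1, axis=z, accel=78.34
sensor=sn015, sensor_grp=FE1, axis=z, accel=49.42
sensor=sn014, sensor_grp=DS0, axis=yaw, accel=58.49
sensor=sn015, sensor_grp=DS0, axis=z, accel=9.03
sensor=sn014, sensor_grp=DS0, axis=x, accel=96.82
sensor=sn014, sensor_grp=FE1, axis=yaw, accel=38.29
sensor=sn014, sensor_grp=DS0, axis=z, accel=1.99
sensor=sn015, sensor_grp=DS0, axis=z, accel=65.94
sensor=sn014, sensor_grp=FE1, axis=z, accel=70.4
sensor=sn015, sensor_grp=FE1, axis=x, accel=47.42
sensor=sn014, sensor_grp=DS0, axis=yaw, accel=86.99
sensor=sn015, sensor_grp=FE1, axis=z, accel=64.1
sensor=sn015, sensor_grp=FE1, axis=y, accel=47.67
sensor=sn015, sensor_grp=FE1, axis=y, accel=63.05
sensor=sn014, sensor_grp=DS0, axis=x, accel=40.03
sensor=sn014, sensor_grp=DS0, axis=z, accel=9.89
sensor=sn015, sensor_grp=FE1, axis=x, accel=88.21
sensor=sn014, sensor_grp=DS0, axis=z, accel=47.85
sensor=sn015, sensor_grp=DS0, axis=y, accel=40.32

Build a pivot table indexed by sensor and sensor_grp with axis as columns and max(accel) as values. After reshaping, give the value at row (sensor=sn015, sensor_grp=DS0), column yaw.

Rows with sensor=sn015, sensor_grp=DS0 and axis=yaw: accel values are 18.28, 25.07, 1.64, 15.88, 76.49, 73.17.
max(18.28, 25.07, 1.64, 15.88, 76.49, 73.17) = 76.49.

76.49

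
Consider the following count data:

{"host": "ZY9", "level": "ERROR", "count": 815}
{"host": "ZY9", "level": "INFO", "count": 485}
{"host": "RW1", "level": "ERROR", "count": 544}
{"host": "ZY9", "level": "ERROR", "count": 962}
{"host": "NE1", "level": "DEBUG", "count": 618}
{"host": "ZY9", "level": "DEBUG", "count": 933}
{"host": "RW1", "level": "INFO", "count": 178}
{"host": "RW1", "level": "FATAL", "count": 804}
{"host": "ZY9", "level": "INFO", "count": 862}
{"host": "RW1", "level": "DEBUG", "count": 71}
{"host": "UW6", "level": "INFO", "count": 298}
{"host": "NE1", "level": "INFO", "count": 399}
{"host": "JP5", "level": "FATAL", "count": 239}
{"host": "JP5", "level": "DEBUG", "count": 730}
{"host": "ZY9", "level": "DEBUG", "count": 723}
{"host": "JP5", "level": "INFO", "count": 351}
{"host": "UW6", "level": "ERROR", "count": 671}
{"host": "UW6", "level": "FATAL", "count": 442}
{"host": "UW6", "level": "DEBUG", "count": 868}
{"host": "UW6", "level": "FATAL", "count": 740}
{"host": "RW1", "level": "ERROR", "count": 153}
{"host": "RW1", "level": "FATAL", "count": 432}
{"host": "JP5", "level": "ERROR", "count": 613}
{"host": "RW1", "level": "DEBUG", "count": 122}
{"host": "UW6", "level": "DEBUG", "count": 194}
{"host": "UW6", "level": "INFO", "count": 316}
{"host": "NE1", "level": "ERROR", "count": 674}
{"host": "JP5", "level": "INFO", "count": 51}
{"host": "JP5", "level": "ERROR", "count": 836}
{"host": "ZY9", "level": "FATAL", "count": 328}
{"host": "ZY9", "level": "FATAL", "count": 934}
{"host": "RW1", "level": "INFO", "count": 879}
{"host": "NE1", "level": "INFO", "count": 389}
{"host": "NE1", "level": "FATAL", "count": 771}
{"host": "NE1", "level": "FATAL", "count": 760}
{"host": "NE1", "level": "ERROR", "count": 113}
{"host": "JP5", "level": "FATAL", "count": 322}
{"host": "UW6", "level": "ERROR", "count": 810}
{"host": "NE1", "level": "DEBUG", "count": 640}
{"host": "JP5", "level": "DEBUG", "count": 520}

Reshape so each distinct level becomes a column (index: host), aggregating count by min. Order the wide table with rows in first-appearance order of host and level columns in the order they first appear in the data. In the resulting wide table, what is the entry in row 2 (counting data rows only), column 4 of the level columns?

With rows in first-appearance order of host, row 2 is host=RW1. level columns in first-appearance order: ERROR, INFO, DEBUG, FATAL; column 4 is FATAL.
Long rows with host=RW1, level=FATAL: min(804, 432) = 432.

432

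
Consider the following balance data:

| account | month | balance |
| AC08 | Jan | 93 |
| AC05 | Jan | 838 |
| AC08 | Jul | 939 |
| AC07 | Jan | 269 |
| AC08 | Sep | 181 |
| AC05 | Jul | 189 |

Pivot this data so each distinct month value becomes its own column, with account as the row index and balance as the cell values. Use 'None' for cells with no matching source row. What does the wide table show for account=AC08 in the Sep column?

The long row with account=AC08, month=Sep has balance=181.

181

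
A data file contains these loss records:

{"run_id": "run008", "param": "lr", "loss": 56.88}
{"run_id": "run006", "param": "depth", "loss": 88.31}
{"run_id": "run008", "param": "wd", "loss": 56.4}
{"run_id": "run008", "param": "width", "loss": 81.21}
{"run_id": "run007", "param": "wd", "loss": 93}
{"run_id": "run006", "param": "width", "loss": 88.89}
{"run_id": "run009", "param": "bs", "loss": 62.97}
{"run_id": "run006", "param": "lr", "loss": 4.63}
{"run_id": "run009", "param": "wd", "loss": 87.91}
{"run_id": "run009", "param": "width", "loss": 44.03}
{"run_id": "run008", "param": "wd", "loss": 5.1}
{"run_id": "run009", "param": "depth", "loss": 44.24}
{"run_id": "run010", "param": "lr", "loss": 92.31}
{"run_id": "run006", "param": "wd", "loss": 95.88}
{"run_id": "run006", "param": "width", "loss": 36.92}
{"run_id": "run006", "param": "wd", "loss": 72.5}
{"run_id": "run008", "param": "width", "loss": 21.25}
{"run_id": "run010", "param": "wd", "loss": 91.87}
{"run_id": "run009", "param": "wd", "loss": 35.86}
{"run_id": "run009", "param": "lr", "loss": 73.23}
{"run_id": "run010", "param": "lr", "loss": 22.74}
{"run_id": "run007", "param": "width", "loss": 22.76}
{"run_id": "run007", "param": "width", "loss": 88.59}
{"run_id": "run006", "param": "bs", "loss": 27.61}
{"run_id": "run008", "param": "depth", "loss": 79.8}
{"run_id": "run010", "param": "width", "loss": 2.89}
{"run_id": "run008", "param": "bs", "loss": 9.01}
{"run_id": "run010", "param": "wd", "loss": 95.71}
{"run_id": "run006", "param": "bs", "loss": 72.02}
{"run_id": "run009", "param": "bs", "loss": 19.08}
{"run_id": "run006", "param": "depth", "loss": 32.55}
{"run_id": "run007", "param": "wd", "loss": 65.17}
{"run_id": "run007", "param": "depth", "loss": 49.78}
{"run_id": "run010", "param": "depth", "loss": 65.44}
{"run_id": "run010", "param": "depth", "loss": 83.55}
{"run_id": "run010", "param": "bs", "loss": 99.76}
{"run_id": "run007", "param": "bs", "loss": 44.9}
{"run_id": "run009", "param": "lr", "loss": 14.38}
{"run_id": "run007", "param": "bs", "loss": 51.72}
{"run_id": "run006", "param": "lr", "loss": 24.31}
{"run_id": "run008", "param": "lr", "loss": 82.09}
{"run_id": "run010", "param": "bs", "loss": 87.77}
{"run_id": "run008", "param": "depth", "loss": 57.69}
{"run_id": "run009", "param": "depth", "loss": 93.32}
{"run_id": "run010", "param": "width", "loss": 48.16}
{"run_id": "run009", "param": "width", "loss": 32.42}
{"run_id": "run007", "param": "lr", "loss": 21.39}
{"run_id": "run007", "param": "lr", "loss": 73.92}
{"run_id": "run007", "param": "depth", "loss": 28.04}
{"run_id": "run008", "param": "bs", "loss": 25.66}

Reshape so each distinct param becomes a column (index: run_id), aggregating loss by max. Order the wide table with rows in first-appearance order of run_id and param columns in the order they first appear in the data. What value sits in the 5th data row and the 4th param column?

With rows in first-appearance order of run_id, row 5 is run_id=run010. param columns in first-appearance order: lr, depth, wd, width, bs; column 4 is width.
Long rows with run_id=run010, param=width: max(2.89, 48.16) = 48.16.

48.16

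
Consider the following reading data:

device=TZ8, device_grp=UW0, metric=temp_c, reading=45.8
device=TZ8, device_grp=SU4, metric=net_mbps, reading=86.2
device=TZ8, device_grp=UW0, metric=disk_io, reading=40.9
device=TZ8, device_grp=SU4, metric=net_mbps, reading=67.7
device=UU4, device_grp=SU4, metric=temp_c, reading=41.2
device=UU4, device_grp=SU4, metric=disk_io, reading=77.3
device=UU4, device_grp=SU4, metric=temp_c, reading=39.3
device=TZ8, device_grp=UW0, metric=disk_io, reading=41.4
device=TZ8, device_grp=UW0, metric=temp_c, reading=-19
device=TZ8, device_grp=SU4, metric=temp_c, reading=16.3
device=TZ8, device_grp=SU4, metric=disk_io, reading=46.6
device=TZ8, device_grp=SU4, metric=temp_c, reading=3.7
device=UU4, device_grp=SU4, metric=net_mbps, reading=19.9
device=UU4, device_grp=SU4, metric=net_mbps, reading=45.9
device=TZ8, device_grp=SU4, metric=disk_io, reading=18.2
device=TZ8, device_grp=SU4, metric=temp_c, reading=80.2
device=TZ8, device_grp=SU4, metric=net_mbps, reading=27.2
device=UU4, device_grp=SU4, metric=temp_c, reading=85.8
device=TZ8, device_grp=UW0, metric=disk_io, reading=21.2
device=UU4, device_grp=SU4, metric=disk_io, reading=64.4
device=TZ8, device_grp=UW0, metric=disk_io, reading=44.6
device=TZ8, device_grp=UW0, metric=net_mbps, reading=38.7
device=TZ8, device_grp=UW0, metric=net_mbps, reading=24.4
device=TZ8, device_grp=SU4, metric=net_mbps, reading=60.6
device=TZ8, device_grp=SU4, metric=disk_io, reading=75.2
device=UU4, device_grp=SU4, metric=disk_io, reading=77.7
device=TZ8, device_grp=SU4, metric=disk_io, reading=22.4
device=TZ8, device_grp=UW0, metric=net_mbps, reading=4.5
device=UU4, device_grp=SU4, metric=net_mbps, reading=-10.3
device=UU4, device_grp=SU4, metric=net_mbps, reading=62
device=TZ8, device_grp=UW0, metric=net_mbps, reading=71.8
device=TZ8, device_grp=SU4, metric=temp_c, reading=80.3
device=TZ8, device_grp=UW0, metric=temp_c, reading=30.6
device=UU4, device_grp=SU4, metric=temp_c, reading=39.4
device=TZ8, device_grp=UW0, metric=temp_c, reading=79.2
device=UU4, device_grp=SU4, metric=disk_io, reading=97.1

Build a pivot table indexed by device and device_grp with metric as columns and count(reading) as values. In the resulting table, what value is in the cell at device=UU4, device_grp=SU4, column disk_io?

4

Rows with device=UU4, device_grp=SU4 and metric=disk_io: reading values are 77.3, 64.4, 77.7, 97.1.
4 rows match — count = 4.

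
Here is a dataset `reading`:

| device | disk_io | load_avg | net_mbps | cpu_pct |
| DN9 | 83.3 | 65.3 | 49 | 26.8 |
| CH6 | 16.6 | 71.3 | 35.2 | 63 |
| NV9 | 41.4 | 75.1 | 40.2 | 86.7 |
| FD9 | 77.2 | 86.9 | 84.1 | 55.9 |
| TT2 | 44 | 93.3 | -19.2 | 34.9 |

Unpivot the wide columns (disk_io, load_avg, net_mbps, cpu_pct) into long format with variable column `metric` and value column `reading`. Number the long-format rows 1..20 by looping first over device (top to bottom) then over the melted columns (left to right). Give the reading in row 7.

35.2

20 rows total (5 × 4). Row 7: index ⌊(7-1)/4⌋ = 1 into device → CH6; (7-1) mod 4 = 2 into the melted columns → net_mbps.
So row 7 is (CH6, net_mbps, 35.2); reading = 35.2.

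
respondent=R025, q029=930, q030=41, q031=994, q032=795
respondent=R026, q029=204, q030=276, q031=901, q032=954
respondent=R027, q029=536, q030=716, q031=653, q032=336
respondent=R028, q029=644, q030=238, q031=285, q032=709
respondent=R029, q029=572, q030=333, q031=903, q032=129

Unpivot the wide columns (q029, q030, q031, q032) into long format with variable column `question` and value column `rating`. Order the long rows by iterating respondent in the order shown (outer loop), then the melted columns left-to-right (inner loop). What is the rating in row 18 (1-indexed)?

333

20 rows total (5 × 4). Row 18: index ⌊(18-1)/4⌋ = 4 into respondent → R029; (18-1) mod 4 = 1 into the melted columns → q030.
So row 18 is (R029, q030, 333); rating = 333.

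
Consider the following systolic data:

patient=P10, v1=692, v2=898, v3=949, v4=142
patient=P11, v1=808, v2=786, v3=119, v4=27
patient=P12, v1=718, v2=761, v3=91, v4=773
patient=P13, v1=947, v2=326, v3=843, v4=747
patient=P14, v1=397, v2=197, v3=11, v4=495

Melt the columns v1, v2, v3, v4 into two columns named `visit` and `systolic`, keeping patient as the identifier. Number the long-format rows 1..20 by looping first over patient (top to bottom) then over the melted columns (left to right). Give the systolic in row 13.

947

20 rows total (5 × 4). Row 13: index ⌊(13-1)/4⌋ = 3 into patient → P13; (13-1) mod 4 = 0 into the melted columns → v1.
So row 13 is (P13, v1, 947); systolic = 947.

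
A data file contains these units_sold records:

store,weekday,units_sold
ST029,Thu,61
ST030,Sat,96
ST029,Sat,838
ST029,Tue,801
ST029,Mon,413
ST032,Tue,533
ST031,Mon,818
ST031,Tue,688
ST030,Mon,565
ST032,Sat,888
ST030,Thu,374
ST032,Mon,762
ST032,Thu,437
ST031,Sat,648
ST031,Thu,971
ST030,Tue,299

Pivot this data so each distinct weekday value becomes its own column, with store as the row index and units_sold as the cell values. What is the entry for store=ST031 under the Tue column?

Wide layout: rows indexed by store, columns are the 4 distinct weekday values (Thu, Sat, Tue, Mon).
Cell (store=ST031, weekday=Tue) draws from the long row where store=ST031 and weekday=Tue, which has units_sold=688.

688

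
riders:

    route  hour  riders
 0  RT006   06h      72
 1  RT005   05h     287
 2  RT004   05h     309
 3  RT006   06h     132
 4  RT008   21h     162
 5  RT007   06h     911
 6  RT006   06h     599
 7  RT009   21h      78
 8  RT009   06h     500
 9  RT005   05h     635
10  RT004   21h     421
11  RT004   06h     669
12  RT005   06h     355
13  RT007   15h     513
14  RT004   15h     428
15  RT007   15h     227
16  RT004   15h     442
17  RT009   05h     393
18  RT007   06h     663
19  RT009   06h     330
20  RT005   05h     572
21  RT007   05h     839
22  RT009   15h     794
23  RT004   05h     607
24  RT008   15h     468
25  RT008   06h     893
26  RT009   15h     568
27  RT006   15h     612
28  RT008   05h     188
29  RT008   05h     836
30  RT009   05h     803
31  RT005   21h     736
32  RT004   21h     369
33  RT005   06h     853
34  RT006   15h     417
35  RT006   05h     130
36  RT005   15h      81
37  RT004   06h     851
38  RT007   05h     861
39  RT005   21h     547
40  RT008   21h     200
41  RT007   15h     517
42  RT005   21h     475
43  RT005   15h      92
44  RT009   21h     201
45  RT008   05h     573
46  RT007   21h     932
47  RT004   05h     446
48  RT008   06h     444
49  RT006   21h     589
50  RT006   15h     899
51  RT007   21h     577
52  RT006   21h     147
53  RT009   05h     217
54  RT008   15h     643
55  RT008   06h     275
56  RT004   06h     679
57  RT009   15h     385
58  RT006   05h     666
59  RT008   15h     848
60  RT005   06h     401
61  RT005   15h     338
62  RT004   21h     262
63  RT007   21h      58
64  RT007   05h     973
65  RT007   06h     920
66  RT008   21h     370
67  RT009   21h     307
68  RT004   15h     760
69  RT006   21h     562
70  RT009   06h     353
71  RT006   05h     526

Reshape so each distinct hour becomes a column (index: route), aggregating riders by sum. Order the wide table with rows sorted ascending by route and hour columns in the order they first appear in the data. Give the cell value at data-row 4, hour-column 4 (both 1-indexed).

With rows sorted ascending by route, row 4 is route=RT007. hour columns in first-appearance order: 06h, 05h, 21h, 15h; column 4 is 15h.
Long rows with route=RT007, hour=15h: 513 + 227 + 517 = 1257.

1257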